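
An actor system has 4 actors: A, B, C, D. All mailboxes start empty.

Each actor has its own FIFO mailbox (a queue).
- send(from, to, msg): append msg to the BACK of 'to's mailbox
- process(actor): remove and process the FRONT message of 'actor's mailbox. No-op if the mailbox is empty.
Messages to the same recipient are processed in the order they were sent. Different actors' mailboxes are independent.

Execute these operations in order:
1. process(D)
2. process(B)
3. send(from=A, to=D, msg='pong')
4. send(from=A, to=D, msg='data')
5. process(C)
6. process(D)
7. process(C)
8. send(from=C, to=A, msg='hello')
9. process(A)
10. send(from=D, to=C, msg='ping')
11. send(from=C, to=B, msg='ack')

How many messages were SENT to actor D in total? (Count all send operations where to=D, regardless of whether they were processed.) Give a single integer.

After 1 (process(D)): A:[] B:[] C:[] D:[]
After 2 (process(B)): A:[] B:[] C:[] D:[]
After 3 (send(from=A, to=D, msg='pong')): A:[] B:[] C:[] D:[pong]
After 4 (send(from=A, to=D, msg='data')): A:[] B:[] C:[] D:[pong,data]
After 5 (process(C)): A:[] B:[] C:[] D:[pong,data]
After 6 (process(D)): A:[] B:[] C:[] D:[data]
After 7 (process(C)): A:[] B:[] C:[] D:[data]
After 8 (send(from=C, to=A, msg='hello')): A:[hello] B:[] C:[] D:[data]
After 9 (process(A)): A:[] B:[] C:[] D:[data]
After 10 (send(from=D, to=C, msg='ping')): A:[] B:[] C:[ping] D:[data]
After 11 (send(from=C, to=B, msg='ack')): A:[] B:[ack] C:[ping] D:[data]

Answer: 2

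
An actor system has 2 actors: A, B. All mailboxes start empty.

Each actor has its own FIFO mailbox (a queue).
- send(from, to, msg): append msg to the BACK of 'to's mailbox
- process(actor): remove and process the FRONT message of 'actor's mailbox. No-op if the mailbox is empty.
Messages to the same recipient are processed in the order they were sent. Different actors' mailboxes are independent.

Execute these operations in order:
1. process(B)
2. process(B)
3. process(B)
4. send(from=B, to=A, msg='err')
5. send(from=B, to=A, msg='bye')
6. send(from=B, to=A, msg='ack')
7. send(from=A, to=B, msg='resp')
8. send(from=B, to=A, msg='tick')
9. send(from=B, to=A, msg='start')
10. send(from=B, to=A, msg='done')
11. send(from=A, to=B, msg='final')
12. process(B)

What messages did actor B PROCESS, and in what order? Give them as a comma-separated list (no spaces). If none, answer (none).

After 1 (process(B)): A:[] B:[]
After 2 (process(B)): A:[] B:[]
After 3 (process(B)): A:[] B:[]
After 4 (send(from=B, to=A, msg='err')): A:[err] B:[]
After 5 (send(from=B, to=A, msg='bye')): A:[err,bye] B:[]
After 6 (send(from=B, to=A, msg='ack')): A:[err,bye,ack] B:[]
After 7 (send(from=A, to=B, msg='resp')): A:[err,bye,ack] B:[resp]
After 8 (send(from=B, to=A, msg='tick')): A:[err,bye,ack,tick] B:[resp]
After 9 (send(from=B, to=A, msg='start')): A:[err,bye,ack,tick,start] B:[resp]
After 10 (send(from=B, to=A, msg='done')): A:[err,bye,ack,tick,start,done] B:[resp]
After 11 (send(from=A, to=B, msg='final')): A:[err,bye,ack,tick,start,done] B:[resp,final]
After 12 (process(B)): A:[err,bye,ack,tick,start,done] B:[final]

Answer: resp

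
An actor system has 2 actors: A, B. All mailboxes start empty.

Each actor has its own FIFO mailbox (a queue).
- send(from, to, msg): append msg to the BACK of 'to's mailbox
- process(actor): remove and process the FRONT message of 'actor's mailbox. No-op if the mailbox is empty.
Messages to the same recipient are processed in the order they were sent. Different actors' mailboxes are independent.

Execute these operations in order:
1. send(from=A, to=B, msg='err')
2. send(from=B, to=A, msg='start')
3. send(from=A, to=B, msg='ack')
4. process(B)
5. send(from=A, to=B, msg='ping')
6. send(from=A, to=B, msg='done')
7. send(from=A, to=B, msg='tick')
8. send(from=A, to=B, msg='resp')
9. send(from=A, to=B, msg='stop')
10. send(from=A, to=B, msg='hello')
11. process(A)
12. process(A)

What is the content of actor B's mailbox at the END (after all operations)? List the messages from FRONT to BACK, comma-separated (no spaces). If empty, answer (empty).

Answer: ack,ping,done,tick,resp,stop,hello

Derivation:
After 1 (send(from=A, to=B, msg='err')): A:[] B:[err]
After 2 (send(from=B, to=A, msg='start')): A:[start] B:[err]
After 3 (send(from=A, to=B, msg='ack')): A:[start] B:[err,ack]
After 4 (process(B)): A:[start] B:[ack]
After 5 (send(from=A, to=B, msg='ping')): A:[start] B:[ack,ping]
After 6 (send(from=A, to=B, msg='done')): A:[start] B:[ack,ping,done]
After 7 (send(from=A, to=B, msg='tick')): A:[start] B:[ack,ping,done,tick]
After 8 (send(from=A, to=B, msg='resp')): A:[start] B:[ack,ping,done,tick,resp]
After 9 (send(from=A, to=B, msg='stop')): A:[start] B:[ack,ping,done,tick,resp,stop]
After 10 (send(from=A, to=B, msg='hello')): A:[start] B:[ack,ping,done,tick,resp,stop,hello]
After 11 (process(A)): A:[] B:[ack,ping,done,tick,resp,stop,hello]
After 12 (process(A)): A:[] B:[ack,ping,done,tick,resp,stop,hello]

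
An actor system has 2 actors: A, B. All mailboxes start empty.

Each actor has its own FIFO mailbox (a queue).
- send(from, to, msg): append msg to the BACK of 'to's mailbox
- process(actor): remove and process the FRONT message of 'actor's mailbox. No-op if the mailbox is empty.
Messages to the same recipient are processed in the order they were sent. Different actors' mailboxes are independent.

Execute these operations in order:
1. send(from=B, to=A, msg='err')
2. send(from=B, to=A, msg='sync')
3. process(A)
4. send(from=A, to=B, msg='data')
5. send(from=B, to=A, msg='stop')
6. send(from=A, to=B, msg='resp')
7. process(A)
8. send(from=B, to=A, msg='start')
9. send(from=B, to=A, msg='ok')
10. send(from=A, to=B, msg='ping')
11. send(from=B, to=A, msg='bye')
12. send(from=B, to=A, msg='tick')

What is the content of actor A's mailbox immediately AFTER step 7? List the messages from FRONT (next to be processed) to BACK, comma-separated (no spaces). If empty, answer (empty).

After 1 (send(from=B, to=A, msg='err')): A:[err] B:[]
After 2 (send(from=B, to=A, msg='sync')): A:[err,sync] B:[]
After 3 (process(A)): A:[sync] B:[]
After 4 (send(from=A, to=B, msg='data')): A:[sync] B:[data]
After 5 (send(from=B, to=A, msg='stop')): A:[sync,stop] B:[data]
After 6 (send(from=A, to=B, msg='resp')): A:[sync,stop] B:[data,resp]
After 7 (process(A)): A:[stop] B:[data,resp]

stop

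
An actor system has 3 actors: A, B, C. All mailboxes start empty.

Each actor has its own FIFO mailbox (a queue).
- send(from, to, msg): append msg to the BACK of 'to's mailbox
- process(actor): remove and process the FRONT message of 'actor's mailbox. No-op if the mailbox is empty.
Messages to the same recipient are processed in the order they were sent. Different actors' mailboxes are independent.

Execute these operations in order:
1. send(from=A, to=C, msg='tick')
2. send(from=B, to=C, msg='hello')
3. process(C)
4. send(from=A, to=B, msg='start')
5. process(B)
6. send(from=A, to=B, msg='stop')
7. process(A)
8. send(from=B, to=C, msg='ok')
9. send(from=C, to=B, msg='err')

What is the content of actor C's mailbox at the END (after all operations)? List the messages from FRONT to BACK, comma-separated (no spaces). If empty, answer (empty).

Answer: hello,ok

Derivation:
After 1 (send(from=A, to=C, msg='tick')): A:[] B:[] C:[tick]
After 2 (send(from=B, to=C, msg='hello')): A:[] B:[] C:[tick,hello]
After 3 (process(C)): A:[] B:[] C:[hello]
After 4 (send(from=A, to=B, msg='start')): A:[] B:[start] C:[hello]
After 5 (process(B)): A:[] B:[] C:[hello]
After 6 (send(from=A, to=B, msg='stop')): A:[] B:[stop] C:[hello]
After 7 (process(A)): A:[] B:[stop] C:[hello]
After 8 (send(from=B, to=C, msg='ok')): A:[] B:[stop] C:[hello,ok]
After 9 (send(from=C, to=B, msg='err')): A:[] B:[stop,err] C:[hello,ok]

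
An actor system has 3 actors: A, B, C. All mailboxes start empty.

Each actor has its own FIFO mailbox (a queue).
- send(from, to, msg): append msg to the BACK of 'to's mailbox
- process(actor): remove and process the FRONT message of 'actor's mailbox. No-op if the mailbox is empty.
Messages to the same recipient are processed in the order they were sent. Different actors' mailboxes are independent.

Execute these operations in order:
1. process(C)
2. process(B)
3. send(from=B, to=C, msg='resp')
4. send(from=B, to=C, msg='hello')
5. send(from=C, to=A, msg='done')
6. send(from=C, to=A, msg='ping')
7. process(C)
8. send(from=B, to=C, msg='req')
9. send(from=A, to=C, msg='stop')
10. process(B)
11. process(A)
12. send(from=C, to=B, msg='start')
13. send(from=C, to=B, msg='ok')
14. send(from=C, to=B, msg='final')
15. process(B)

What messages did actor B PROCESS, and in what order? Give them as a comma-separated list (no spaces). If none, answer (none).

After 1 (process(C)): A:[] B:[] C:[]
After 2 (process(B)): A:[] B:[] C:[]
After 3 (send(from=B, to=C, msg='resp')): A:[] B:[] C:[resp]
After 4 (send(from=B, to=C, msg='hello')): A:[] B:[] C:[resp,hello]
After 5 (send(from=C, to=A, msg='done')): A:[done] B:[] C:[resp,hello]
After 6 (send(from=C, to=A, msg='ping')): A:[done,ping] B:[] C:[resp,hello]
After 7 (process(C)): A:[done,ping] B:[] C:[hello]
After 8 (send(from=B, to=C, msg='req')): A:[done,ping] B:[] C:[hello,req]
After 9 (send(from=A, to=C, msg='stop')): A:[done,ping] B:[] C:[hello,req,stop]
After 10 (process(B)): A:[done,ping] B:[] C:[hello,req,stop]
After 11 (process(A)): A:[ping] B:[] C:[hello,req,stop]
After 12 (send(from=C, to=B, msg='start')): A:[ping] B:[start] C:[hello,req,stop]
After 13 (send(from=C, to=B, msg='ok')): A:[ping] B:[start,ok] C:[hello,req,stop]
After 14 (send(from=C, to=B, msg='final')): A:[ping] B:[start,ok,final] C:[hello,req,stop]
After 15 (process(B)): A:[ping] B:[ok,final] C:[hello,req,stop]

Answer: start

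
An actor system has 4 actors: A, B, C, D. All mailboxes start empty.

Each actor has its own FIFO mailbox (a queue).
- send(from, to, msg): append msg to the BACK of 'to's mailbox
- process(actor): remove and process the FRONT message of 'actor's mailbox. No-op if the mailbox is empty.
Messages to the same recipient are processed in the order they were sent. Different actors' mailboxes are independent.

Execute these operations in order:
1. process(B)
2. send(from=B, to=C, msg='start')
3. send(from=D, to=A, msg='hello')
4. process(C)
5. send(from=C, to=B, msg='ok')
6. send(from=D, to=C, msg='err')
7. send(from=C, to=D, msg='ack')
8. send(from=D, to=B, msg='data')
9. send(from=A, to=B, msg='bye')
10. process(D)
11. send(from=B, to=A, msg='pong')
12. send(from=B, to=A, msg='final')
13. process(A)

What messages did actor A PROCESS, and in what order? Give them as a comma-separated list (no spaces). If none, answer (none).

Answer: hello

Derivation:
After 1 (process(B)): A:[] B:[] C:[] D:[]
After 2 (send(from=B, to=C, msg='start')): A:[] B:[] C:[start] D:[]
After 3 (send(from=D, to=A, msg='hello')): A:[hello] B:[] C:[start] D:[]
After 4 (process(C)): A:[hello] B:[] C:[] D:[]
After 5 (send(from=C, to=B, msg='ok')): A:[hello] B:[ok] C:[] D:[]
After 6 (send(from=D, to=C, msg='err')): A:[hello] B:[ok] C:[err] D:[]
After 7 (send(from=C, to=D, msg='ack')): A:[hello] B:[ok] C:[err] D:[ack]
After 8 (send(from=D, to=B, msg='data')): A:[hello] B:[ok,data] C:[err] D:[ack]
After 9 (send(from=A, to=B, msg='bye')): A:[hello] B:[ok,data,bye] C:[err] D:[ack]
After 10 (process(D)): A:[hello] B:[ok,data,bye] C:[err] D:[]
After 11 (send(from=B, to=A, msg='pong')): A:[hello,pong] B:[ok,data,bye] C:[err] D:[]
After 12 (send(from=B, to=A, msg='final')): A:[hello,pong,final] B:[ok,data,bye] C:[err] D:[]
After 13 (process(A)): A:[pong,final] B:[ok,data,bye] C:[err] D:[]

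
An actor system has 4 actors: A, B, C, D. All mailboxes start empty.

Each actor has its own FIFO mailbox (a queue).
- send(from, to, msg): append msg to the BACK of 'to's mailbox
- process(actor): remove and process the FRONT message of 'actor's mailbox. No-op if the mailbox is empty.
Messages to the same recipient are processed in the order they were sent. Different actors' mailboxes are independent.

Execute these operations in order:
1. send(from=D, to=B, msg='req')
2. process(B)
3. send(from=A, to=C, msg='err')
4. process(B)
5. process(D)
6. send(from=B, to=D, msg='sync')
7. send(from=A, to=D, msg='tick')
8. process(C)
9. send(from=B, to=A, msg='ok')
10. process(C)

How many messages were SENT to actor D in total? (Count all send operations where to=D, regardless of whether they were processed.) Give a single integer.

Answer: 2

Derivation:
After 1 (send(from=D, to=B, msg='req')): A:[] B:[req] C:[] D:[]
After 2 (process(B)): A:[] B:[] C:[] D:[]
After 3 (send(from=A, to=C, msg='err')): A:[] B:[] C:[err] D:[]
After 4 (process(B)): A:[] B:[] C:[err] D:[]
After 5 (process(D)): A:[] B:[] C:[err] D:[]
After 6 (send(from=B, to=D, msg='sync')): A:[] B:[] C:[err] D:[sync]
After 7 (send(from=A, to=D, msg='tick')): A:[] B:[] C:[err] D:[sync,tick]
After 8 (process(C)): A:[] B:[] C:[] D:[sync,tick]
After 9 (send(from=B, to=A, msg='ok')): A:[ok] B:[] C:[] D:[sync,tick]
After 10 (process(C)): A:[ok] B:[] C:[] D:[sync,tick]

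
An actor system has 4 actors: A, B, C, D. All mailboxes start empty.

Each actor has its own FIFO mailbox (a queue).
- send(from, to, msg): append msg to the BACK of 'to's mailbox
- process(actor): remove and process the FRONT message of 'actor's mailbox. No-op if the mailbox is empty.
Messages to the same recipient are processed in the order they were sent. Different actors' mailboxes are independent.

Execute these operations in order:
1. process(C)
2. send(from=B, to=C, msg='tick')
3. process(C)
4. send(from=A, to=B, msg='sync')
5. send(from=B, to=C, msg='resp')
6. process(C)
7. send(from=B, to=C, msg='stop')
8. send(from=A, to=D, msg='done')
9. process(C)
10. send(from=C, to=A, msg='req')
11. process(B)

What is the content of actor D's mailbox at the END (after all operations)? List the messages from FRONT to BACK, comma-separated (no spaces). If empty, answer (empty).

Answer: done

Derivation:
After 1 (process(C)): A:[] B:[] C:[] D:[]
After 2 (send(from=B, to=C, msg='tick')): A:[] B:[] C:[tick] D:[]
After 3 (process(C)): A:[] B:[] C:[] D:[]
After 4 (send(from=A, to=B, msg='sync')): A:[] B:[sync] C:[] D:[]
After 5 (send(from=B, to=C, msg='resp')): A:[] B:[sync] C:[resp] D:[]
After 6 (process(C)): A:[] B:[sync] C:[] D:[]
After 7 (send(from=B, to=C, msg='stop')): A:[] B:[sync] C:[stop] D:[]
After 8 (send(from=A, to=D, msg='done')): A:[] B:[sync] C:[stop] D:[done]
After 9 (process(C)): A:[] B:[sync] C:[] D:[done]
After 10 (send(from=C, to=A, msg='req')): A:[req] B:[sync] C:[] D:[done]
After 11 (process(B)): A:[req] B:[] C:[] D:[done]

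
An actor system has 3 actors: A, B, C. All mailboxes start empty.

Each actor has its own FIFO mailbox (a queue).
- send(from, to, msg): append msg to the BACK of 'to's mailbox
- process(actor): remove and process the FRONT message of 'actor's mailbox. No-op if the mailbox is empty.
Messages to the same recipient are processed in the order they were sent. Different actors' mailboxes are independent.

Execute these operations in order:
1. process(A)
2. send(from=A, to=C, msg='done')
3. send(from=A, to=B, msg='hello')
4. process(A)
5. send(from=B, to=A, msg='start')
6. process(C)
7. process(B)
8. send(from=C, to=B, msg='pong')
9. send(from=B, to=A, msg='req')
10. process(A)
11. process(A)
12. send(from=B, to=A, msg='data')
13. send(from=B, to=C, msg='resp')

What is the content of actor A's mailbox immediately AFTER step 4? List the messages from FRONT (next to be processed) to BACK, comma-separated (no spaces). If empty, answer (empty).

After 1 (process(A)): A:[] B:[] C:[]
After 2 (send(from=A, to=C, msg='done')): A:[] B:[] C:[done]
After 3 (send(from=A, to=B, msg='hello')): A:[] B:[hello] C:[done]
After 4 (process(A)): A:[] B:[hello] C:[done]

(empty)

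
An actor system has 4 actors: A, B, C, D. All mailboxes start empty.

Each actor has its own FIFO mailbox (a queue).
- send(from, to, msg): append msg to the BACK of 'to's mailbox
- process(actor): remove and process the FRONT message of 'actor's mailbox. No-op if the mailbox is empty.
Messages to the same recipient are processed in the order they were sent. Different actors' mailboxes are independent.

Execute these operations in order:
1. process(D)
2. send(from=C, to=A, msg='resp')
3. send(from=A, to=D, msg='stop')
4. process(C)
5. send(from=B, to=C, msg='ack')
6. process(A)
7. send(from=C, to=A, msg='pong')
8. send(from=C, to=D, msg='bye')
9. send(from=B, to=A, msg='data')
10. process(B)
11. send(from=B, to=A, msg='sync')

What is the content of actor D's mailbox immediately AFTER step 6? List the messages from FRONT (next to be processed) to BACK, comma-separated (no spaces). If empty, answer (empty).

After 1 (process(D)): A:[] B:[] C:[] D:[]
After 2 (send(from=C, to=A, msg='resp')): A:[resp] B:[] C:[] D:[]
After 3 (send(from=A, to=D, msg='stop')): A:[resp] B:[] C:[] D:[stop]
After 4 (process(C)): A:[resp] B:[] C:[] D:[stop]
After 5 (send(from=B, to=C, msg='ack')): A:[resp] B:[] C:[ack] D:[stop]
After 6 (process(A)): A:[] B:[] C:[ack] D:[stop]

stop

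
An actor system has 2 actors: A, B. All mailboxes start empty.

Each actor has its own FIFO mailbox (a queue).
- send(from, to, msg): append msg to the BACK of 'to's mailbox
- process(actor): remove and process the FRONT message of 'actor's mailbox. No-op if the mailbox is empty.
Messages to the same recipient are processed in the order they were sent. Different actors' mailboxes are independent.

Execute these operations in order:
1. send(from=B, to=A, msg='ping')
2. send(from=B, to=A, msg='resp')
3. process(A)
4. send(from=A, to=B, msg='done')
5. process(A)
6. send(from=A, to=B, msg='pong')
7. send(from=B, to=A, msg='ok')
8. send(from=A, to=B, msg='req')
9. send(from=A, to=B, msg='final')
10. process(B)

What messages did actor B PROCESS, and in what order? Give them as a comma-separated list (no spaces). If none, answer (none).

Answer: done

Derivation:
After 1 (send(from=B, to=A, msg='ping')): A:[ping] B:[]
After 2 (send(from=B, to=A, msg='resp')): A:[ping,resp] B:[]
After 3 (process(A)): A:[resp] B:[]
After 4 (send(from=A, to=B, msg='done')): A:[resp] B:[done]
After 5 (process(A)): A:[] B:[done]
After 6 (send(from=A, to=B, msg='pong')): A:[] B:[done,pong]
After 7 (send(from=B, to=A, msg='ok')): A:[ok] B:[done,pong]
After 8 (send(from=A, to=B, msg='req')): A:[ok] B:[done,pong,req]
After 9 (send(from=A, to=B, msg='final')): A:[ok] B:[done,pong,req,final]
After 10 (process(B)): A:[ok] B:[pong,req,final]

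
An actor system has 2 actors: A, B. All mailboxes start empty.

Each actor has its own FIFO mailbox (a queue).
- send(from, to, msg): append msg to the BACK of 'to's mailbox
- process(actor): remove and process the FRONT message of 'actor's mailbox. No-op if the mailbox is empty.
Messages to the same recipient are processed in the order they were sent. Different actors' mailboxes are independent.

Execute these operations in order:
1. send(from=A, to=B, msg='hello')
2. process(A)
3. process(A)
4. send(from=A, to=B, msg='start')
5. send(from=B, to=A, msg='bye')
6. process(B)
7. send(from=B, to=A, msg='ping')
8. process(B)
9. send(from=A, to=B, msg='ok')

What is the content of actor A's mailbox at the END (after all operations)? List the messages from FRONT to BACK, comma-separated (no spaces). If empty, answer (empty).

Answer: bye,ping

Derivation:
After 1 (send(from=A, to=B, msg='hello')): A:[] B:[hello]
After 2 (process(A)): A:[] B:[hello]
After 3 (process(A)): A:[] B:[hello]
After 4 (send(from=A, to=B, msg='start')): A:[] B:[hello,start]
After 5 (send(from=B, to=A, msg='bye')): A:[bye] B:[hello,start]
After 6 (process(B)): A:[bye] B:[start]
After 7 (send(from=B, to=A, msg='ping')): A:[bye,ping] B:[start]
After 8 (process(B)): A:[bye,ping] B:[]
After 9 (send(from=A, to=B, msg='ok')): A:[bye,ping] B:[ok]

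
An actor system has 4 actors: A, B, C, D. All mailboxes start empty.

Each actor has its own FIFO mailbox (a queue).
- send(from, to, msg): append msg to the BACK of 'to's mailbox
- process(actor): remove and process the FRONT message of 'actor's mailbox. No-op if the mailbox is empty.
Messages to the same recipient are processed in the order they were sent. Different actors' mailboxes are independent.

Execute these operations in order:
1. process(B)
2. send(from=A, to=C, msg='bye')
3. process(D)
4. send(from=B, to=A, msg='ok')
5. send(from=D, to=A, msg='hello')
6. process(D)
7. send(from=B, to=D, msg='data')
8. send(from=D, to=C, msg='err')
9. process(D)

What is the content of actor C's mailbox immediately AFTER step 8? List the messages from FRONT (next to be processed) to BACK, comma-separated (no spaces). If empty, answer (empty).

After 1 (process(B)): A:[] B:[] C:[] D:[]
After 2 (send(from=A, to=C, msg='bye')): A:[] B:[] C:[bye] D:[]
After 3 (process(D)): A:[] B:[] C:[bye] D:[]
After 4 (send(from=B, to=A, msg='ok')): A:[ok] B:[] C:[bye] D:[]
After 5 (send(from=D, to=A, msg='hello')): A:[ok,hello] B:[] C:[bye] D:[]
After 6 (process(D)): A:[ok,hello] B:[] C:[bye] D:[]
After 7 (send(from=B, to=D, msg='data')): A:[ok,hello] B:[] C:[bye] D:[data]
After 8 (send(from=D, to=C, msg='err')): A:[ok,hello] B:[] C:[bye,err] D:[data]

bye,err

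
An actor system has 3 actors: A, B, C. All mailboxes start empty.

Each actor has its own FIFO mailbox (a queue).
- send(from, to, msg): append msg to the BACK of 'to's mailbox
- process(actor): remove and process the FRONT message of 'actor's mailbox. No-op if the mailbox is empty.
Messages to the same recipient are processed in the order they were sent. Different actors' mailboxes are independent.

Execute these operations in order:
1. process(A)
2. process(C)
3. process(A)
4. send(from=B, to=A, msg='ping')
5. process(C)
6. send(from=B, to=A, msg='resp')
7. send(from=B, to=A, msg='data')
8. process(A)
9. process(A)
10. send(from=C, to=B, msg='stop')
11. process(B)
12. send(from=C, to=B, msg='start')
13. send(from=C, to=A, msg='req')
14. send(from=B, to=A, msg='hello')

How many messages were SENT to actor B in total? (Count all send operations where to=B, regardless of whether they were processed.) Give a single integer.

After 1 (process(A)): A:[] B:[] C:[]
After 2 (process(C)): A:[] B:[] C:[]
After 3 (process(A)): A:[] B:[] C:[]
After 4 (send(from=B, to=A, msg='ping')): A:[ping] B:[] C:[]
After 5 (process(C)): A:[ping] B:[] C:[]
After 6 (send(from=B, to=A, msg='resp')): A:[ping,resp] B:[] C:[]
After 7 (send(from=B, to=A, msg='data')): A:[ping,resp,data] B:[] C:[]
After 8 (process(A)): A:[resp,data] B:[] C:[]
After 9 (process(A)): A:[data] B:[] C:[]
After 10 (send(from=C, to=B, msg='stop')): A:[data] B:[stop] C:[]
After 11 (process(B)): A:[data] B:[] C:[]
After 12 (send(from=C, to=B, msg='start')): A:[data] B:[start] C:[]
After 13 (send(from=C, to=A, msg='req')): A:[data,req] B:[start] C:[]
After 14 (send(from=B, to=A, msg='hello')): A:[data,req,hello] B:[start] C:[]

Answer: 2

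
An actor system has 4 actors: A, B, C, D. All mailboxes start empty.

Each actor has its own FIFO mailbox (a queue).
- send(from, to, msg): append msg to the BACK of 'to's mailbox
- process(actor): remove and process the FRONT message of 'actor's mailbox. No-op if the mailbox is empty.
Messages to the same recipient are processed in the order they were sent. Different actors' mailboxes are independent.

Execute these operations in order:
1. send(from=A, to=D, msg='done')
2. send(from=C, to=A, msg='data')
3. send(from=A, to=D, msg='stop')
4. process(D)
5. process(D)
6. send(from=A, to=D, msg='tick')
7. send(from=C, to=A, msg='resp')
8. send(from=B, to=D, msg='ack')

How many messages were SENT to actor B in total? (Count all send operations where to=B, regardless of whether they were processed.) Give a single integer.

After 1 (send(from=A, to=D, msg='done')): A:[] B:[] C:[] D:[done]
After 2 (send(from=C, to=A, msg='data')): A:[data] B:[] C:[] D:[done]
After 3 (send(from=A, to=D, msg='stop')): A:[data] B:[] C:[] D:[done,stop]
After 4 (process(D)): A:[data] B:[] C:[] D:[stop]
After 5 (process(D)): A:[data] B:[] C:[] D:[]
After 6 (send(from=A, to=D, msg='tick')): A:[data] B:[] C:[] D:[tick]
After 7 (send(from=C, to=A, msg='resp')): A:[data,resp] B:[] C:[] D:[tick]
After 8 (send(from=B, to=D, msg='ack')): A:[data,resp] B:[] C:[] D:[tick,ack]

Answer: 0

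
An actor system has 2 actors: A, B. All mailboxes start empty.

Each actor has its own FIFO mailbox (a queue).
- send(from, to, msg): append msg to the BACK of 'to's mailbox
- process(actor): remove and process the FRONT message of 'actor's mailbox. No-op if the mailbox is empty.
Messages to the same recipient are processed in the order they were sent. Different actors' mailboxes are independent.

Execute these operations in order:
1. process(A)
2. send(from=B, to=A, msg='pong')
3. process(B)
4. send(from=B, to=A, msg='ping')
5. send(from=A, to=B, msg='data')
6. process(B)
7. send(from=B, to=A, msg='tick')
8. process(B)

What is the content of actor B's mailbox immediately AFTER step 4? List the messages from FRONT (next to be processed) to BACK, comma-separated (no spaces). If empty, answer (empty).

After 1 (process(A)): A:[] B:[]
After 2 (send(from=B, to=A, msg='pong')): A:[pong] B:[]
After 3 (process(B)): A:[pong] B:[]
After 4 (send(from=B, to=A, msg='ping')): A:[pong,ping] B:[]

(empty)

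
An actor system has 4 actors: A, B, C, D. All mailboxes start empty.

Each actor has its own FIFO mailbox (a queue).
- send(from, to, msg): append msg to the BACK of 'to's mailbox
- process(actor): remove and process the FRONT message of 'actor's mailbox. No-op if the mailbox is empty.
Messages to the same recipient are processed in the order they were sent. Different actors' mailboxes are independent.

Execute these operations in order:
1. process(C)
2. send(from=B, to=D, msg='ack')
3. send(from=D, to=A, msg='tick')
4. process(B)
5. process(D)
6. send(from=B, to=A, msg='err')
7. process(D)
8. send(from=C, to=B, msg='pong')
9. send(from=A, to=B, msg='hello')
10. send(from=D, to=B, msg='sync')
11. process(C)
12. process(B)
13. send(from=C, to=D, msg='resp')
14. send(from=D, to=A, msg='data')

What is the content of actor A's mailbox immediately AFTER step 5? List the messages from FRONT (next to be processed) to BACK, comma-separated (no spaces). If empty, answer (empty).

After 1 (process(C)): A:[] B:[] C:[] D:[]
After 2 (send(from=B, to=D, msg='ack')): A:[] B:[] C:[] D:[ack]
After 3 (send(from=D, to=A, msg='tick')): A:[tick] B:[] C:[] D:[ack]
After 4 (process(B)): A:[tick] B:[] C:[] D:[ack]
After 5 (process(D)): A:[tick] B:[] C:[] D:[]

tick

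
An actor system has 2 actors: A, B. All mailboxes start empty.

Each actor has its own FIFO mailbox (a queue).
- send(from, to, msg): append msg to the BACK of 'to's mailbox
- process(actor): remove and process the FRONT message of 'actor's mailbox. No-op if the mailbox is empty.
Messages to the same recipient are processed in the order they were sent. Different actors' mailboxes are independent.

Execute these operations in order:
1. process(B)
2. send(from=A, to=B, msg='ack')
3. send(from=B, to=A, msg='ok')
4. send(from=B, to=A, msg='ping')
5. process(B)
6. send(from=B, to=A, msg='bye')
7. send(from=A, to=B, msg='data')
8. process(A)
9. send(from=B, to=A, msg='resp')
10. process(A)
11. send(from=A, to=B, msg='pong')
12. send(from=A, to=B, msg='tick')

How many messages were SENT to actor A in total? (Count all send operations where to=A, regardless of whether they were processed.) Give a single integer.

Answer: 4

Derivation:
After 1 (process(B)): A:[] B:[]
After 2 (send(from=A, to=B, msg='ack')): A:[] B:[ack]
After 3 (send(from=B, to=A, msg='ok')): A:[ok] B:[ack]
After 4 (send(from=B, to=A, msg='ping')): A:[ok,ping] B:[ack]
After 5 (process(B)): A:[ok,ping] B:[]
After 6 (send(from=B, to=A, msg='bye')): A:[ok,ping,bye] B:[]
After 7 (send(from=A, to=B, msg='data')): A:[ok,ping,bye] B:[data]
After 8 (process(A)): A:[ping,bye] B:[data]
After 9 (send(from=B, to=A, msg='resp')): A:[ping,bye,resp] B:[data]
After 10 (process(A)): A:[bye,resp] B:[data]
After 11 (send(from=A, to=B, msg='pong')): A:[bye,resp] B:[data,pong]
After 12 (send(from=A, to=B, msg='tick')): A:[bye,resp] B:[data,pong,tick]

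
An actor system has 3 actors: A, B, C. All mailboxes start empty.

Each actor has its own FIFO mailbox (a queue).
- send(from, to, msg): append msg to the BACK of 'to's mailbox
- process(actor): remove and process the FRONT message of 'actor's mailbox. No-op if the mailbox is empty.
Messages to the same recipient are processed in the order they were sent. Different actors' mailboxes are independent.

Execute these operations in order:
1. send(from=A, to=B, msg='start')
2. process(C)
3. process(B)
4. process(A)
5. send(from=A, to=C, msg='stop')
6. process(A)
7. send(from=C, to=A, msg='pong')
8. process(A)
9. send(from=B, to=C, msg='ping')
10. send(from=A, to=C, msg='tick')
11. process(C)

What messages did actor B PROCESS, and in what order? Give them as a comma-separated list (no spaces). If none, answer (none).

Answer: start

Derivation:
After 1 (send(from=A, to=B, msg='start')): A:[] B:[start] C:[]
After 2 (process(C)): A:[] B:[start] C:[]
After 3 (process(B)): A:[] B:[] C:[]
After 4 (process(A)): A:[] B:[] C:[]
After 5 (send(from=A, to=C, msg='stop')): A:[] B:[] C:[stop]
After 6 (process(A)): A:[] B:[] C:[stop]
After 7 (send(from=C, to=A, msg='pong')): A:[pong] B:[] C:[stop]
After 8 (process(A)): A:[] B:[] C:[stop]
After 9 (send(from=B, to=C, msg='ping')): A:[] B:[] C:[stop,ping]
After 10 (send(from=A, to=C, msg='tick')): A:[] B:[] C:[stop,ping,tick]
After 11 (process(C)): A:[] B:[] C:[ping,tick]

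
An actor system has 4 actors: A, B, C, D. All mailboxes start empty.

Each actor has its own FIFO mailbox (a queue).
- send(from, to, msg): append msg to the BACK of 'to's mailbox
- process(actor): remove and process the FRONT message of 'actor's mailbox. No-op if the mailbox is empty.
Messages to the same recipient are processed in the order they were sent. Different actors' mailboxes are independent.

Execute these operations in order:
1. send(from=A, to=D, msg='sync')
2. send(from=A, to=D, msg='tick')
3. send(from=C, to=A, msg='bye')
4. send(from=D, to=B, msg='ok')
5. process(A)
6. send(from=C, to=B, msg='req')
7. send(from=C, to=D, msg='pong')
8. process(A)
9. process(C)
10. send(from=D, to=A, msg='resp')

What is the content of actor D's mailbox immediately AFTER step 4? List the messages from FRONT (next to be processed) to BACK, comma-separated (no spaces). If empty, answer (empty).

After 1 (send(from=A, to=D, msg='sync')): A:[] B:[] C:[] D:[sync]
After 2 (send(from=A, to=D, msg='tick')): A:[] B:[] C:[] D:[sync,tick]
After 3 (send(from=C, to=A, msg='bye')): A:[bye] B:[] C:[] D:[sync,tick]
After 4 (send(from=D, to=B, msg='ok')): A:[bye] B:[ok] C:[] D:[sync,tick]

sync,tick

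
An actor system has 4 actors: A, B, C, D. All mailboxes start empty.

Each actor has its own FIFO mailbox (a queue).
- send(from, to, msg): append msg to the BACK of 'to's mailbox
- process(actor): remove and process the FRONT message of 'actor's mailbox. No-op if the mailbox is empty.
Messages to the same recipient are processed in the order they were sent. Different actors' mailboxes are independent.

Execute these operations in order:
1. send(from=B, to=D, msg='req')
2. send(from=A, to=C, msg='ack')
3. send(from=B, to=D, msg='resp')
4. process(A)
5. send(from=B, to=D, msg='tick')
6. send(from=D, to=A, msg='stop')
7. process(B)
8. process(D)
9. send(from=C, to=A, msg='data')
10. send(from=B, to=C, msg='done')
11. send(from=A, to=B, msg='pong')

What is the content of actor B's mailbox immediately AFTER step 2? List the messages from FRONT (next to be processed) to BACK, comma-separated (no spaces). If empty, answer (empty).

After 1 (send(from=B, to=D, msg='req')): A:[] B:[] C:[] D:[req]
After 2 (send(from=A, to=C, msg='ack')): A:[] B:[] C:[ack] D:[req]

(empty)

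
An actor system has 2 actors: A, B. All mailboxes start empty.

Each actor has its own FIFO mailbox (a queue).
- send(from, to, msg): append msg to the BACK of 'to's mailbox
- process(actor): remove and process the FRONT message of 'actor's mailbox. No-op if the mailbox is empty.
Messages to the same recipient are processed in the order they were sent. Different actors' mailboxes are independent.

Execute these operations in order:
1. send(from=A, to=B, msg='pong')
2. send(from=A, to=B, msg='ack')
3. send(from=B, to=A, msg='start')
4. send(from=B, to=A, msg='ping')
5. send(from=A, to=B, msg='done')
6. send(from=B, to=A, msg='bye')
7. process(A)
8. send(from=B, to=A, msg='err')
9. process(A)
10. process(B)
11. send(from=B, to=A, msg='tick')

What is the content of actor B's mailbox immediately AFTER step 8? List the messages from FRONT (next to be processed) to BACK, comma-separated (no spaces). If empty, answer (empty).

After 1 (send(from=A, to=B, msg='pong')): A:[] B:[pong]
After 2 (send(from=A, to=B, msg='ack')): A:[] B:[pong,ack]
After 3 (send(from=B, to=A, msg='start')): A:[start] B:[pong,ack]
After 4 (send(from=B, to=A, msg='ping')): A:[start,ping] B:[pong,ack]
After 5 (send(from=A, to=B, msg='done')): A:[start,ping] B:[pong,ack,done]
After 6 (send(from=B, to=A, msg='bye')): A:[start,ping,bye] B:[pong,ack,done]
After 7 (process(A)): A:[ping,bye] B:[pong,ack,done]
After 8 (send(from=B, to=A, msg='err')): A:[ping,bye,err] B:[pong,ack,done]

pong,ack,done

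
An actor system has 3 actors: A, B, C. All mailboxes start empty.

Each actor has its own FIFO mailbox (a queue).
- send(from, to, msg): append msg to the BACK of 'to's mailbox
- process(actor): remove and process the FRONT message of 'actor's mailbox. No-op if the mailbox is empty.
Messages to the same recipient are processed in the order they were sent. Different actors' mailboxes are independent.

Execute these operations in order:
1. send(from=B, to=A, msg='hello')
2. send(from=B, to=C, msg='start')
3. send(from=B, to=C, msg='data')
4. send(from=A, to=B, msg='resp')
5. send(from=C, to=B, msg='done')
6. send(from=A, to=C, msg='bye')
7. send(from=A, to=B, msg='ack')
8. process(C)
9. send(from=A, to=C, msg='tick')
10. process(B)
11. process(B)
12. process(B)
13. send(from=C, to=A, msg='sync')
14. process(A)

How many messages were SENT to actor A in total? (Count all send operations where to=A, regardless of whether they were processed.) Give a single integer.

After 1 (send(from=B, to=A, msg='hello')): A:[hello] B:[] C:[]
After 2 (send(from=B, to=C, msg='start')): A:[hello] B:[] C:[start]
After 3 (send(from=B, to=C, msg='data')): A:[hello] B:[] C:[start,data]
After 4 (send(from=A, to=B, msg='resp')): A:[hello] B:[resp] C:[start,data]
After 5 (send(from=C, to=B, msg='done')): A:[hello] B:[resp,done] C:[start,data]
After 6 (send(from=A, to=C, msg='bye')): A:[hello] B:[resp,done] C:[start,data,bye]
After 7 (send(from=A, to=B, msg='ack')): A:[hello] B:[resp,done,ack] C:[start,data,bye]
After 8 (process(C)): A:[hello] B:[resp,done,ack] C:[data,bye]
After 9 (send(from=A, to=C, msg='tick')): A:[hello] B:[resp,done,ack] C:[data,bye,tick]
After 10 (process(B)): A:[hello] B:[done,ack] C:[data,bye,tick]
After 11 (process(B)): A:[hello] B:[ack] C:[data,bye,tick]
After 12 (process(B)): A:[hello] B:[] C:[data,bye,tick]
After 13 (send(from=C, to=A, msg='sync')): A:[hello,sync] B:[] C:[data,bye,tick]
After 14 (process(A)): A:[sync] B:[] C:[data,bye,tick]

Answer: 2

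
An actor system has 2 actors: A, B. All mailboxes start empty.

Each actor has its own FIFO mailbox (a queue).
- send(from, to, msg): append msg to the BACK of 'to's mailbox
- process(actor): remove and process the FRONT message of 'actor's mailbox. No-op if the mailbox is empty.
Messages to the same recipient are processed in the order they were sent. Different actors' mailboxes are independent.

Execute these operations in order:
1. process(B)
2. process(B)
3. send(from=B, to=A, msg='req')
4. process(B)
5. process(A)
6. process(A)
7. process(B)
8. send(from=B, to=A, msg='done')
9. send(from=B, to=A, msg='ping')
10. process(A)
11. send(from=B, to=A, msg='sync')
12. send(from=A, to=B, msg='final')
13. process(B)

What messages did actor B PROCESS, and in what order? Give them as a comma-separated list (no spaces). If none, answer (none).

After 1 (process(B)): A:[] B:[]
After 2 (process(B)): A:[] B:[]
After 3 (send(from=B, to=A, msg='req')): A:[req] B:[]
After 4 (process(B)): A:[req] B:[]
After 5 (process(A)): A:[] B:[]
After 6 (process(A)): A:[] B:[]
After 7 (process(B)): A:[] B:[]
After 8 (send(from=B, to=A, msg='done')): A:[done] B:[]
After 9 (send(from=B, to=A, msg='ping')): A:[done,ping] B:[]
After 10 (process(A)): A:[ping] B:[]
After 11 (send(from=B, to=A, msg='sync')): A:[ping,sync] B:[]
After 12 (send(from=A, to=B, msg='final')): A:[ping,sync] B:[final]
After 13 (process(B)): A:[ping,sync] B:[]

Answer: final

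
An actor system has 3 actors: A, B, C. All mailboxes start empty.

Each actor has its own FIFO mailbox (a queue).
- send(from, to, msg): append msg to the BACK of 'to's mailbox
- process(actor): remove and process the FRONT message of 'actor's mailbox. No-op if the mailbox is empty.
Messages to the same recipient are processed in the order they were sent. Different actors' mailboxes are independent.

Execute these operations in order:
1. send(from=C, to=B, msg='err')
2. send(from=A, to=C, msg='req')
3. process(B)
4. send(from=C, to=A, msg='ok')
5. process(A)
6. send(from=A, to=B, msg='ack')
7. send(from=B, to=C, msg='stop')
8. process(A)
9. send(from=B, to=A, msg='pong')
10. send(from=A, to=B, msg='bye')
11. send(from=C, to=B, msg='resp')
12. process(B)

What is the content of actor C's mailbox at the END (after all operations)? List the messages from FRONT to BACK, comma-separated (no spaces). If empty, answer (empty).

After 1 (send(from=C, to=B, msg='err')): A:[] B:[err] C:[]
After 2 (send(from=A, to=C, msg='req')): A:[] B:[err] C:[req]
After 3 (process(B)): A:[] B:[] C:[req]
After 4 (send(from=C, to=A, msg='ok')): A:[ok] B:[] C:[req]
After 5 (process(A)): A:[] B:[] C:[req]
After 6 (send(from=A, to=B, msg='ack')): A:[] B:[ack] C:[req]
After 7 (send(from=B, to=C, msg='stop')): A:[] B:[ack] C:[req,stop]
After 8 (process(A)): A:[] B:[ack] C:[req,stop]
After 9 (send(from=B, to=A, msg='pong')): A:[pong] B:[ack] C:[req,stop]
After 10 (send(from=A, to=B, msg='bye')): A:[pong] B:[ack,bye] C:[req,stop]
After 11 (send(from=C, to=B, msg='resp')): A:[pong] B:[ack,bye,resp] C:[req,stop]
After 12 (process(B)): A:[pong] B:[bye,resp] C:[req,stop]

Answer: req,stop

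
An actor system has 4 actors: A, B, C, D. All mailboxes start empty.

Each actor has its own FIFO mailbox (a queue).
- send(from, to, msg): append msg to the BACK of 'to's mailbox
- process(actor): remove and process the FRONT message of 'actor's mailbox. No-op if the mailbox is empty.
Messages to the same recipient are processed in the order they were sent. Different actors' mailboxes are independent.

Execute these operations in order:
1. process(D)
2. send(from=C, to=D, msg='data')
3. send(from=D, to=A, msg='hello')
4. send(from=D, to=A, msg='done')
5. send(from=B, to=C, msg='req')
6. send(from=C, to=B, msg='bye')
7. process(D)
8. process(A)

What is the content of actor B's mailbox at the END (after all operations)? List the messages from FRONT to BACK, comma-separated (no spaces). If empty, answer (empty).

After 1 (process(D)): A:[] B:[] C:[] D:[]
After 2 (send(from=C, to=D, msg='data')): A:[] B:[] C:[] D:[data]
After 3 (send(from=D, to=A, msg='hello')): A:[hello] B:[] C:[] D:[data]
After 4 (send(from=D, to=A, msg='done')): A:[hello,done] B:[] C:[] D:[data]
After 5 (send(from=B, to=C, msg='req')): A:[hello,done] B:[] C:[req] D:[data]
After 6 (send(from=C, to=B, msg='bye')): A:[hello,done] B:[bye] C:[req] D:[data]
After 7 (process(D)): A:[hello,done] B:[bye] C:[req] D:[]
After 8 (process(A)): A:[done] B:[bye] C:[req] D:[]

Answer: bye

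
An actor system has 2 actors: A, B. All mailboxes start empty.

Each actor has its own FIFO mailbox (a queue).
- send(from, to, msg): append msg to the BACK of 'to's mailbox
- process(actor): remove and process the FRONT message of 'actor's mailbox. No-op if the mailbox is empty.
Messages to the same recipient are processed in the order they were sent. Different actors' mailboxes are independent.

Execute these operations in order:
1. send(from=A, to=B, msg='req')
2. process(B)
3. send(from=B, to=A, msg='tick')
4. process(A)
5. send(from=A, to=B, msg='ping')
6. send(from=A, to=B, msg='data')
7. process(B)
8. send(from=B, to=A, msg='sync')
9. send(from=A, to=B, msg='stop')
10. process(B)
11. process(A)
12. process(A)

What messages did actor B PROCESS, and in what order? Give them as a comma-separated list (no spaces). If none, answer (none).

After 1 (send(from=A, to=B, msg='req')): A:[] B:[req]
After 2 (process(B)): A:[] B:[]
After 3 (send(from=B, to=A, msg='tick')): A:[tick] B:[]
After 4 (process(A)): A:[] B:[]
After 5 (send(from=A, to=B, msg='ping')): A:[] B:[ping]
After 6 (send(from=A, to=B, msg='data')): A:[] B:[ping,data]
After 7 (process(B)): A:[] B:[data]
After 8 (send(from=B, to=A, msg='sync')): A:[sync] B:[data]
After 9 (send(from=A, to=B, msg='stop')): A:[sync] B:[data,stop]
After 10 (process(B)): A:[sync] B:[stop]
After 11 (process(A)): A:[] B:[stop]
After 12 (process(A)): A:[] B:[stop]

Answer: req,ping,data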